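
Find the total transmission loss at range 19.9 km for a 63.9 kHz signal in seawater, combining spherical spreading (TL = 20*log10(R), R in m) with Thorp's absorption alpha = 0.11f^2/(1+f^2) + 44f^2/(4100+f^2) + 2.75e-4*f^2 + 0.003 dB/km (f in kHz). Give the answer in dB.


547.47 dB


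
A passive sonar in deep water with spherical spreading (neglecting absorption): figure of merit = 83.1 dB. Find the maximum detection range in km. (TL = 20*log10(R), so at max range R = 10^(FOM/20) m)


At max range FOM = TL, so 20*log10(R) = 83.1
R = 10^(83.1/20) = 14288.94 m = 14.29 km

14.29 km


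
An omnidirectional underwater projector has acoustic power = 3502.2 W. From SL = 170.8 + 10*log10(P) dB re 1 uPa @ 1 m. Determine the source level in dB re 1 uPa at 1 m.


206.24 dB


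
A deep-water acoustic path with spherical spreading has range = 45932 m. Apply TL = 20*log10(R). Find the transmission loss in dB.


93.24 dB


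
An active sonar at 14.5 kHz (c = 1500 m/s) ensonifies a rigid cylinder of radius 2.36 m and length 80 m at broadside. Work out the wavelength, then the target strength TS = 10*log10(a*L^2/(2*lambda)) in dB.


Step 1: lambda = c/f = 1500/14500 = 0.10345 m
Step 2: TS = 10*log10(a*L^2/(2*lambda)) = 10*log10(2.36*80^2/(2*0.10345)) = 48.63

48.63 dB


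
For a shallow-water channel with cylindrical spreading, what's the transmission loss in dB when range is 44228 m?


TL = 10*log10(44228) = 46.46

46.46 dB


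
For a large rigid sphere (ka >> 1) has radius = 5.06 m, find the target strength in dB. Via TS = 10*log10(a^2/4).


TS = 10*log10(5.06^2 / 4) = 10*log10(6.4009) = 8.06

8.06 dB


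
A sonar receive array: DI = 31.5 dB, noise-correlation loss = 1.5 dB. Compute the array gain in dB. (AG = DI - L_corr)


AG = DI - L_corr = 31.5 - 1.5 = 30.0

30.0 dB


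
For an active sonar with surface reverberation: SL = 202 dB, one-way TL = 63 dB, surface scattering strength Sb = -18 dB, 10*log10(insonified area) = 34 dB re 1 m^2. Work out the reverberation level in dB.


RL = SL - 2*TL + Sb + 10*log10(A) = 202 - 2*63 + (-18) + 34 = 92

92 dB


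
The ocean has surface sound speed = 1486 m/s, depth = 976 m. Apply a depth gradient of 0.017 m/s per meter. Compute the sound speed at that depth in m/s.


c = 1486 + 0.017 * 976 = 1502.592

1502.592 m/s


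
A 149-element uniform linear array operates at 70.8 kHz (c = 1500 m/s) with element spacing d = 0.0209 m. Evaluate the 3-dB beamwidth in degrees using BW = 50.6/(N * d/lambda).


0.34 deg


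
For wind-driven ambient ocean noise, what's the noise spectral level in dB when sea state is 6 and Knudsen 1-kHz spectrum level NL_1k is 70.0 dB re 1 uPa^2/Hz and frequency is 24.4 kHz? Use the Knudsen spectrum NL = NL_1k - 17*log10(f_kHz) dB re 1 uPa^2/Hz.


NL = NL_1k - 17*log10(f_kHz) = 70.0 - 17*log10(24.4) = 70.0 - (23.59) = 46.41

46.41 dB


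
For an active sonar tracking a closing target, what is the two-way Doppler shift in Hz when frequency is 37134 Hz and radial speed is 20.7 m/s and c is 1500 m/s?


1024.9 Hz


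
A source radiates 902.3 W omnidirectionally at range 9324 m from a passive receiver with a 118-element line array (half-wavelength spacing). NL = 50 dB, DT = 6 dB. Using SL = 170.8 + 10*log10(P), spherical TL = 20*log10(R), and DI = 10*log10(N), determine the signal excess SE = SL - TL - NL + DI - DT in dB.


Step 1: SL = 170.8 + 10*log10(902.3) = 200.35 dB
Step 2: TL = 20*log10(9324) = 79.39 dB
Step 3: DI = 10*log10(118) = 20.72 dB
Step 4: SE = SL - TL - NL + DI - DT = 200.35 - 79.39 - 50 + 20.72 - 6 = 85.68

85.68 dB


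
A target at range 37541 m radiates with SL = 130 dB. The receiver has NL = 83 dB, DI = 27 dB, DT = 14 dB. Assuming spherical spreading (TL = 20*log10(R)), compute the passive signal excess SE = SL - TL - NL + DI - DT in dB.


Step 1: TL = 20*log10(37541) = 91.49 dB
Step 2: SE = 130 - 91.49 - 83 + 27 - 14 = -31.49

-31.49 dB


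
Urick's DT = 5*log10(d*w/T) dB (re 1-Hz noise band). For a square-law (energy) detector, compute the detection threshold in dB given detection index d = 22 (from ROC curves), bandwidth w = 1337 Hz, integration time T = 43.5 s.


14.15 dB


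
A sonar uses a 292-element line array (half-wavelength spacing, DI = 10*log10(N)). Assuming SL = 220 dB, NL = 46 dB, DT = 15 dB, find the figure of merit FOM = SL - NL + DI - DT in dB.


Step 1: DI = 10*log10(292) = 24.65 dB
Step 2: FOM = SL - NL + DI - DT = 220 - 46 + 24.65 - 15 = 183.65

183.65 dB


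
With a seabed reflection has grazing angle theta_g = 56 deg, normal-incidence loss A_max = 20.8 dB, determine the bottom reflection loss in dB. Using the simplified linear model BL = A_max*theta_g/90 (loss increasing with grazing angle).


BL = A_max * theta_g / 90 = 20.8 * 56 / 90 = 12.94

12.94 dB


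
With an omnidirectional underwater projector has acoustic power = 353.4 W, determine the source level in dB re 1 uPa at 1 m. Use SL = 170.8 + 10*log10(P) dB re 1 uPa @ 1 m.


196.28 dB


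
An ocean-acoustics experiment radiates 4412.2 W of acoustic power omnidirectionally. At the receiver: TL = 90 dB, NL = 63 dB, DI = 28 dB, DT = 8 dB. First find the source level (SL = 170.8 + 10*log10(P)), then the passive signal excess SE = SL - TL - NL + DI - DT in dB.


Step 1: SL = 170.8 + 10*log10(4412.2) = 207.25 dB
Step 2: SE = SL - TL - NL + DI - DT = 207.25 - 90 - 63 + 28 - 8 = 74.25

74.25 dB


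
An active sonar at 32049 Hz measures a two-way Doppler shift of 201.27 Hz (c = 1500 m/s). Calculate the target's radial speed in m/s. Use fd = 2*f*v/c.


From fd = 2*f*v/c, v = c*fd/(2*f) = 1500 * 201.27 / (2*32049) = 4.71

4.71 m/s


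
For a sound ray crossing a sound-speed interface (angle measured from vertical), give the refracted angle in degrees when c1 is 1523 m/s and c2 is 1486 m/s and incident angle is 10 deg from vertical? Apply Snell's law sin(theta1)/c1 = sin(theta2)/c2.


sin(theta2) = (c2/c1)*sin(theta1) = (1486/1523)*sin(10 deg) = 0.16943
theta2 = arcsin(0.16943) = 9.75

9.75 deg


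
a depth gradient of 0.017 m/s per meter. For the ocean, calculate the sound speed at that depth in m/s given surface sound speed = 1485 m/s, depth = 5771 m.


c = 1485 + 0.017 * 5771 = 1583.107

1583.107 m/s


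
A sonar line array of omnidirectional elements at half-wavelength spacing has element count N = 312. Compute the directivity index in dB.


DI = 10*log10(312) = 24.94

24.94 dB


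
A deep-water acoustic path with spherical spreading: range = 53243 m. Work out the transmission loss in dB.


94.53 dB


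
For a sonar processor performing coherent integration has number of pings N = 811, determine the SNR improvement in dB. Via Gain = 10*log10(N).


Gain = 10*log10(811) = 29.09

29.09 dB


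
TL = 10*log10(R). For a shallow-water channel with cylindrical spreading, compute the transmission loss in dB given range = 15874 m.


42.01 dB


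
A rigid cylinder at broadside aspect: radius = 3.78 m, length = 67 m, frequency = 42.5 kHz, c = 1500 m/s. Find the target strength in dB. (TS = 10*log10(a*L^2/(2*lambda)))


lambda = 1500/42500 = 0.03529 m
TS = 10*log10(3.78*67^2/(2*0.03529)) = 53.81

53.81 dB


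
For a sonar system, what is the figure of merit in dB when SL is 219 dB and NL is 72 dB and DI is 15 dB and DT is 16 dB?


FOM = SL - NL + DI - DT = 219 - 72 + 15 - 16 = 146

146 dB


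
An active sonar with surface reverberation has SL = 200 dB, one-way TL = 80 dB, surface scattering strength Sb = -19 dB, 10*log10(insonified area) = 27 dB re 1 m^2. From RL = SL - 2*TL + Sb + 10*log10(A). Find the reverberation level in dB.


48 dB


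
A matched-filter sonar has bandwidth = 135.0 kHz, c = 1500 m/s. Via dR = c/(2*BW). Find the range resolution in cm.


0.56 cm


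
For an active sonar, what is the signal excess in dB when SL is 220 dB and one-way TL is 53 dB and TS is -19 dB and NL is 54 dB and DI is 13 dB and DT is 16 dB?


SE = SL - 2*TL + TS - NL + DI - DT = 220 - 2*53 + (-19) - 54 + 13 - 16 = 38

38 dB


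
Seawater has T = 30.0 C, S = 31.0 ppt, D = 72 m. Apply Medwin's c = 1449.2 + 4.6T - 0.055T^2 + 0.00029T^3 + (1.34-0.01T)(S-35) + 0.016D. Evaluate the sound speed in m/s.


1542.52 m/s


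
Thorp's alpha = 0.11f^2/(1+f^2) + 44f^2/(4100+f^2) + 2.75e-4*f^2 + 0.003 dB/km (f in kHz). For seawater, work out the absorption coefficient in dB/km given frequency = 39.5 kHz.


f^2 = 1560.25
alpha = 0.11*1560.25/(1+1560.25) + 44*1560.25/(4100+1560.25) + 2.75e-4*1560.25 + 0.003 = 12.671

12.671 dB/km


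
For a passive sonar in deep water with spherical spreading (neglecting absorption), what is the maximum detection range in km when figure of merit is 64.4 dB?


At max range FOM = TL, so 20*log10(R) = 64.4
R = 10^(64.4/20) = 1659.59 m = 1.66 km

1.66 km


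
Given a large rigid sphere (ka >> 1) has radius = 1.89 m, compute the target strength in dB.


TS = 10*log10(1.89^2 / 4) = 10*log10(0.893025) = -0.49

-0.49 dB


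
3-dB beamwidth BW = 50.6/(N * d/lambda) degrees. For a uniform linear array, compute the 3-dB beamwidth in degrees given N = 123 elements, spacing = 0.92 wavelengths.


0.45 deg


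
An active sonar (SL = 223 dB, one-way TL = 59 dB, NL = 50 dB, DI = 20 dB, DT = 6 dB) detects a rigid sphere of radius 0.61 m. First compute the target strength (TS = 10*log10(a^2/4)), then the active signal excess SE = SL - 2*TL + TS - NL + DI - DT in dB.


Step 1: TS = 10*log10(0.61^2/4) = -10.31 dB
Step 2: SE = SL - 2*TL + TS - NL + DI - DT = 223 - 2*59 + (-10.31) - 50 + 20 - 6 = 58.69

58.69 dB


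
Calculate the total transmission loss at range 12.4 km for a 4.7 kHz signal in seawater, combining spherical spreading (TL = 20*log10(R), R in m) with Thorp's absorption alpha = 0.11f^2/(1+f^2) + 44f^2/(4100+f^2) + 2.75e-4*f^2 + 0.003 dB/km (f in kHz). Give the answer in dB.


86.21 dB


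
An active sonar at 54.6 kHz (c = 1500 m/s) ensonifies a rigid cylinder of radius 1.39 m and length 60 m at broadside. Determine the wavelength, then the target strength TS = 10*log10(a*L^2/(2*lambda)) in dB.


Step 1: lambda = c/f = 1500/54600 = 0.02747 m
Step 2: TS = 10*log10(a*L^2/(2*lambda)) = 10*log10(1.39*60^2/(2*0.02747)) = 49.59

49.59 dB


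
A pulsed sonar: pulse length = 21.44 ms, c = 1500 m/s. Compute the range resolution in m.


dR = c*tau/2 = 1500 * 21.44e-3 / 2 = 16.08

16.08 m


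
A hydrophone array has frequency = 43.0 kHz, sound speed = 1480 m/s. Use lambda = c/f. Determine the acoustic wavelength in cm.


lambda = c/f = 1480 / 43000 = 0.0344 m = 3.44 cm

3.44 cm


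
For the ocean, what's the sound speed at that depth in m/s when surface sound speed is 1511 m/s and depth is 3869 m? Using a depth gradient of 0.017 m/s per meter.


c = 1511 + 0.017 * 3869 = 1576.773

1576.773 m/s


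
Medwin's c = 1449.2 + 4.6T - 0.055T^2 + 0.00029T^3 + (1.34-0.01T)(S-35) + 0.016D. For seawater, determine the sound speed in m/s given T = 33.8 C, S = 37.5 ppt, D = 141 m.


c = 1449.2 + 4.6*33.8 - 0.055*33.8^2 + 0.00029*33.8^3 + (1.34 - 0.01*33.8)*(37.5 - 35) + 0.016*141 = 1557.8

1557.8 m/s


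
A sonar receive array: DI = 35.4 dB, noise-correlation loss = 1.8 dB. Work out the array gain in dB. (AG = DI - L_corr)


33.6 dB


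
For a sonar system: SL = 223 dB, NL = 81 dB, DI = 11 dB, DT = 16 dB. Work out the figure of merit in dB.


FOM = SL - NL + DI - DT = 223 - 81 + 11 - 16 = 137

137 dB


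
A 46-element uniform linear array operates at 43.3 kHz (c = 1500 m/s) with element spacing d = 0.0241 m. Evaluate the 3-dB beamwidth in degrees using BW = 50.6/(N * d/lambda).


Step 1: lambda = 1500/43300 = 0.03464 m
Step 2: d/lambda = 0.0241/0.03464 = 0.6957
Step 3: BW = 50.6/(N * d/lambda) = 50.6/(46 * 0.6957) = 1.58

1.58 deg


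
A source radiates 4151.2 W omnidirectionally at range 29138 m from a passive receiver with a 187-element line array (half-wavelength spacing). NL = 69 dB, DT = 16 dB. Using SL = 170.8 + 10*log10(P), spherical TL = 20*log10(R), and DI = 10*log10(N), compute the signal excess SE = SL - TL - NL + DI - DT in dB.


55.41 dB


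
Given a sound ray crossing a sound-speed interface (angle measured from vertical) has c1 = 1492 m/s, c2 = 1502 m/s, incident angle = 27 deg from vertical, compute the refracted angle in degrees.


27.2 deg


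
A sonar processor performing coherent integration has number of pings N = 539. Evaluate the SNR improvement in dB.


Gain = 10*log10(539) = 27.32

27.32 dB


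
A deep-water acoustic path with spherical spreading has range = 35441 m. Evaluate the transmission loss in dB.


90.99 dB


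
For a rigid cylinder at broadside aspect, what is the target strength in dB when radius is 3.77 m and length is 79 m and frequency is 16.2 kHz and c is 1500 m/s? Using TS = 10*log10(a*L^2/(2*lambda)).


lambda = 1500/16200 = 0.09259 m
TS = 10*log10(3.77*79^2/(2*0.09259)) = 51.04

51.04 dB


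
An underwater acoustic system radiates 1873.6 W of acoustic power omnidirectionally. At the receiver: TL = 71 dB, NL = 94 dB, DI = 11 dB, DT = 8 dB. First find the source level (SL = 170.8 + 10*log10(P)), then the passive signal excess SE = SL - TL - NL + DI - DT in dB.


Step 1: SL = 170.8 + 10*log10(1873.6) = 203.53 dB
Step 2: SE = SL - TL - NL + DI - DT = 203.53 - 71 - 94 + 11 - 8 = 41.53

41.53 dB


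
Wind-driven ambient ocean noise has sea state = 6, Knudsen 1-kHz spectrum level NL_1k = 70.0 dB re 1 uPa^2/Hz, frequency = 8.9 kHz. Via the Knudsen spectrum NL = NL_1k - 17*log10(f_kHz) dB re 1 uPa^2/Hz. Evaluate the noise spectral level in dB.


NL = NL_1k - 17*log10(f_kHz) = 70.0 - 17*log10(8.9) = 70.0 - (16.14) = 53.86

53.86 dB


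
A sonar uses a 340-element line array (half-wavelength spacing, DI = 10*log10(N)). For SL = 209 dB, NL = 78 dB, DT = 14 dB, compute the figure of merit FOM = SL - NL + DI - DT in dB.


Step 1: DI = 10*log10(340) = 25.31 dB
Step 2: FOM = SL - NL + DI - DT = 209 - 78 + 25.31 - 14 = 142.31

142.31 dB


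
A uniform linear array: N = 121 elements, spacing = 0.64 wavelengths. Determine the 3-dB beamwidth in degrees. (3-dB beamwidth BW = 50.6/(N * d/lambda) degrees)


0.65 deg


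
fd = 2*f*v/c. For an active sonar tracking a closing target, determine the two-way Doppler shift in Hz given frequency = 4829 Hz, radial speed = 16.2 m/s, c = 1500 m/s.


fd = 2*f*v/c = 2 * 4829 * 16.2 / 1500 = 104.31

104.31 Hz


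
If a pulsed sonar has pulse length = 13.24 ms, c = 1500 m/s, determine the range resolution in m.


9.93 m


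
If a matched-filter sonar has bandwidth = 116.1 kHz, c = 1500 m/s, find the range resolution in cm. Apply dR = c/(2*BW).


0.65 cm


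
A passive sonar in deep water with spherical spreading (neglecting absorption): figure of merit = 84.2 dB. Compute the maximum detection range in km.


16.22 km


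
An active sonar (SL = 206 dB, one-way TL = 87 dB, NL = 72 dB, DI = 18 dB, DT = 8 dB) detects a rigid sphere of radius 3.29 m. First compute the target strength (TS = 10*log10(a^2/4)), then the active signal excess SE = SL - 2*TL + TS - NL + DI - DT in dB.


Step 1: TS = 10*log10(3.29^2/4) = 4.32 dB
Step 2: SE = SL - 2*TL + TS - NL + DI - DT = 206 - 2*87 + (4.32) - 72 + 18 - 8 = -25.68

-25.68 dB


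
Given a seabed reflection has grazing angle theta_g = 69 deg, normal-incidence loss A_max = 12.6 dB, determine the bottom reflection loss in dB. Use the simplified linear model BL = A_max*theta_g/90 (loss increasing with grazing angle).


BL = A_max * theta_g / 90 = 12.6 * 69 / 90 = 9.66

9.66 dB


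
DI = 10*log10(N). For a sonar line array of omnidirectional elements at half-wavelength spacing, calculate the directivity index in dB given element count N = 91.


DI = 10*log10(91) = 19.59

19.59 dB


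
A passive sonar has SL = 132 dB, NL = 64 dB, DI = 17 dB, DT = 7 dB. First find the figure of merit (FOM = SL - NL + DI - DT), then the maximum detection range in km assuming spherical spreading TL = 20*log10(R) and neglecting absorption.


Step 1: FOM = SL - NL + DI - DT = 132 - 64 + 17 - 7 = 78 dB
Step 2: at max range FOM = TL = 20*log10(R), so R = 10^(78/20) = 7943.28 m = 7.94 km

7.94 km


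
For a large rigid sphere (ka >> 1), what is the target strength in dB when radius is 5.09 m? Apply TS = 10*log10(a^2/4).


8.11 dB


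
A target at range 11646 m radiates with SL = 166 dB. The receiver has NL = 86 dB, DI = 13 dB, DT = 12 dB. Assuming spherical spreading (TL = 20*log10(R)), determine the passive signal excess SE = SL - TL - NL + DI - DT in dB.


Step 1: TL = 20*log10(11646) = 81.32 dB
Step 2: SE = 166 - 81.32 - 86 + 13 - 12 = -0.32

-0.32 dB


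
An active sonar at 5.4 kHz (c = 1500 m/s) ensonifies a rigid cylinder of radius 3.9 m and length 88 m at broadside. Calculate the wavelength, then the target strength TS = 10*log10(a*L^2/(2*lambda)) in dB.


Step 1: lambda = c/f = 1500/5400 = 0.27778 m
Step 2: TS = 10*log10(a*L^2/(2*lambda)) = 10*log10(3.9*88^2/(2*0.27778)) = 47.35

47.35 dB


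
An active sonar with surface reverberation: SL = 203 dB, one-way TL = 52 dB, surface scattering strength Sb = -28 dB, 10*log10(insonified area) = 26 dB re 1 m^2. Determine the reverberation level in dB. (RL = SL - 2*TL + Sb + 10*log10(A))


97 dB


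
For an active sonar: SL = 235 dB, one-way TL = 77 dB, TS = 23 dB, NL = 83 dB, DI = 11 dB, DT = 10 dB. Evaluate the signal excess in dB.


SE = SL - 2*TL + TS - NL + DI - DT = 235 - 2*77 + (23) - 83 + 11 - 10 = 22

22 dB


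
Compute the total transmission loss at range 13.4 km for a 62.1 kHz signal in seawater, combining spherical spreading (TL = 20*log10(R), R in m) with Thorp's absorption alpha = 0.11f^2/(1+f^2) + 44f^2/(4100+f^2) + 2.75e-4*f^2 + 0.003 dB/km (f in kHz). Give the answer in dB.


Step 1 (Thorp): alpha = 0.11*3856.41/(1+3856.41) + 44*3856.41/(4100+3856.41) + 2.75e-4*3856.41 + 0.003 = 22.4999 dB/km
Step 2: TL_spread = 20*log10(13400) = 82.54 dB
Step 3: TL_abs = alpha*R = 22.4999 * 13.4 = 301.5 dB
Step 4: TL_total = 82.54 + 301.5 = 384.04

384.04 dB


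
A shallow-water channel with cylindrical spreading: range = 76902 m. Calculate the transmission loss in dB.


TL = 10*log10(76902) = 48.86

48.86 dB


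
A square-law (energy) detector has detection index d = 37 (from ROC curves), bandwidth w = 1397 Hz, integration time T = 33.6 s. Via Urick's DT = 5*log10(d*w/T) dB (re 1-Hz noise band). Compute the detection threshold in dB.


DT = 5*log10(d*w/T) = 5*log10(37 * 1397 / 33.6) = 5*log10(1538.36) = 15.94

15.94 dB


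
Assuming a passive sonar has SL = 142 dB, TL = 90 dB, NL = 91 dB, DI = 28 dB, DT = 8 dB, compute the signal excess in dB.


SE = SL - TL - NL + DI - DT = 142 - 90 - 91 + 28 - 8 = -19

-19 dB


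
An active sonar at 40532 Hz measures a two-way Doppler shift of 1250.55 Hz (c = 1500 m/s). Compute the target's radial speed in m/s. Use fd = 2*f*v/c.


23.14 m/s


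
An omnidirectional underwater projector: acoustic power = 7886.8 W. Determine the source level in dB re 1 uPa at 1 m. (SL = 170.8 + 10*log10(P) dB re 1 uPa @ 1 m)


SL = 170.8 + 10*log10(7886.8) = 170.8 + 38.97 = 209.77

209.77 dB


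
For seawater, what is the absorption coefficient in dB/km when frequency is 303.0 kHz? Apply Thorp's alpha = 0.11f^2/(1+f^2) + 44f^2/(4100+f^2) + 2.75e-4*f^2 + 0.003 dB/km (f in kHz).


f^2 = 91809.0
alpha = 0.11*91809.0/(1+91809.0) + 44*91809.0/(4100+91809.0) + 2.75e-4*91809.0 + 0.003 = 67.48

67.48 dB/km


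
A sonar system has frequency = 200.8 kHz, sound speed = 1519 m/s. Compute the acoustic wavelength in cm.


lambda = c/f = 1519 / 200800 = 0.0076 m = 0.76 cm

0.76 cm


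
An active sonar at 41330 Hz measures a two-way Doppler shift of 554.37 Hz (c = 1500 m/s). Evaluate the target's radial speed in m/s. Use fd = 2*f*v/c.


From fd = 2*f*v/c, v = c*fd/(2*f) = 1500 * 554.37 / (2*41330) = 10.06

10.06 m/s


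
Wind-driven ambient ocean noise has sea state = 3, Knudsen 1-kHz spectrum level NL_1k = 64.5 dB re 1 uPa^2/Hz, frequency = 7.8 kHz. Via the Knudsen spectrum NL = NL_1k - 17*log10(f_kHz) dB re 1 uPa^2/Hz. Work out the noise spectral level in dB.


49.33 dB


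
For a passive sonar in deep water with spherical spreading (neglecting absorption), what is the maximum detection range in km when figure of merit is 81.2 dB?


At max range FOM = TL, so 20*log10(R) = 81.2
R = 10^(81.2/20) = 11481.54 m = 11.48 km

11.48 km


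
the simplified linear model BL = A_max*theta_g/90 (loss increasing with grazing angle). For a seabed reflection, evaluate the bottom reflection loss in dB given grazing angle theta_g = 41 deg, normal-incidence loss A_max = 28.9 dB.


13.17 dB


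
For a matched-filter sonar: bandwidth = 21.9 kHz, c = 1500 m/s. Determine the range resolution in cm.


dR = c/(2*BW) = 1500 / (2 * 21.9e3) = 0.0342 m = 3.42 cm

3.42 cm


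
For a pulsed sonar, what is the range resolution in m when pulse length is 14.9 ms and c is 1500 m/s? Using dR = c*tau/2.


11.175 m


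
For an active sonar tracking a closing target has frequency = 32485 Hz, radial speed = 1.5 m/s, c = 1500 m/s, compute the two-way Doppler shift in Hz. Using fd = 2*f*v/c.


fd = 2*f*v/c = 2 * 32485 * 1.5 / 1500 = 64.97

64.97 Hz


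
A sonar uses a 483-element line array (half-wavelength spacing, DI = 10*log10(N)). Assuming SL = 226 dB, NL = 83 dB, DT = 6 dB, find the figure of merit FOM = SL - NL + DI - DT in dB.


Step 1: DI = 10*log10(483) = 26.84 dB
Step 2: FOM = SL - NL + DI - DT = 226 - 83 + 26.84 - 6 = 163.84

163.84 dB


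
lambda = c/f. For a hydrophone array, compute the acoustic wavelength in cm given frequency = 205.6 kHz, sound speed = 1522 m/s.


lambda = c/f = 1522 / 205600 = 0.0074 m = 0.74 cm

0.74 cm


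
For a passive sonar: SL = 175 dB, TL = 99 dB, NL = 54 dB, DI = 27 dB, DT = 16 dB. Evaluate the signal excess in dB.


SE = SL - TL - NL + DI - DT = 175 - 99 - 54 + 27 - 16 = 33

33 dB


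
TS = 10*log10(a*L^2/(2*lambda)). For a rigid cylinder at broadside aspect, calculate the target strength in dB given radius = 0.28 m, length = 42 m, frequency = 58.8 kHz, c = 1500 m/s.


39.86 dB


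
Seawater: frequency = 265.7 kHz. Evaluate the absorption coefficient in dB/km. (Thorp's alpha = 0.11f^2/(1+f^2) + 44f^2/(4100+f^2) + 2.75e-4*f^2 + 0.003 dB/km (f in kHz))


f^2 = 70596.49
alpha = 0.11*70596.49/(1+70596.49) + 44*70596.49/(4100+70596.49) + 2.75e-4*70596.49 + 0.003 = 61.112

61.112 dB/km


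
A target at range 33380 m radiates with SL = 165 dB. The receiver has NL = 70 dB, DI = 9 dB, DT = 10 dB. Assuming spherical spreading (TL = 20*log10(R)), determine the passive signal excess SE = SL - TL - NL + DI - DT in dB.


3.53 dB


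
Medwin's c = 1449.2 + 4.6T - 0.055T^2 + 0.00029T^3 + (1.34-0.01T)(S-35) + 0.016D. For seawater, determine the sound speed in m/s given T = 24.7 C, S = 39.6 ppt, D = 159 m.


1541.21 m/s


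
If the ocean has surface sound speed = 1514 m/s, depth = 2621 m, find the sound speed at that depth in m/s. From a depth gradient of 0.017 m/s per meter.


1558.557 m/s


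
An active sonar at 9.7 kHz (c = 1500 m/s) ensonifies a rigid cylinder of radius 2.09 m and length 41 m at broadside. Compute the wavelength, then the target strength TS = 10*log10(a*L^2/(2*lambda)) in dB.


Step 1: lambda = c/f = 1500/9700 = 0.15464 m
Step 2: TS = 10*log10(a*L^2/(2*lambda)) = 10*log10(2.09*41^2/(2*0.15464)) = 40.55

40.55 dB


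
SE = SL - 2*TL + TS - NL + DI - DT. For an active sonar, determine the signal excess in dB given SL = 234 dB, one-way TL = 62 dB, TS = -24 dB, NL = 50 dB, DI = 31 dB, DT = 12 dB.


55 dB


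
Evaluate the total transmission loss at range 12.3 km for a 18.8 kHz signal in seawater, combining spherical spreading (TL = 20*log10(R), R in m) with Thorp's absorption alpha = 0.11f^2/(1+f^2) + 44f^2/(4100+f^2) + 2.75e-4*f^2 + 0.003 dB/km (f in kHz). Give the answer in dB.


Step 1 (Thorp): alpha = 0.11*353.44/(1+353.44) + 44*353.44/(4100+353.44) + 2.75e-4*353.44 + 0.003 = 3.7019 dB/km
Step 2: TL_spread = 20*log10(12300) = 81.8 dB
Step 3: TL_abs = alpha*R = 3.7019 * 12.3 = 45.53 dB
Step 4: TL_total = 81.8 + 45.53 = 127.33

127.33 dB


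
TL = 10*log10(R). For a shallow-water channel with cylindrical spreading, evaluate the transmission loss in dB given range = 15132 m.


TL = 10*log10(15132) = 41.8

41.8 dB


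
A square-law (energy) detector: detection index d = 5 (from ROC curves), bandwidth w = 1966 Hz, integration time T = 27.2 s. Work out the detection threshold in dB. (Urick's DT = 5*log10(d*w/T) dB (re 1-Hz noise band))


DT = 5*log10(d*w/T) = 5*log10(5 * 1966 / 27.2) = 5*log10(361.4) = 12.79

12.79 dB


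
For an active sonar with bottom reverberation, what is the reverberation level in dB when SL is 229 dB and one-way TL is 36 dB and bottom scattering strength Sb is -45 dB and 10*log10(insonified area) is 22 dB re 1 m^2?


134 dB


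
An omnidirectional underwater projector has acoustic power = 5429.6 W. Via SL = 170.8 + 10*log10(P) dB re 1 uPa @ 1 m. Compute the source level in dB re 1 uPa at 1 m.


208.15 dB


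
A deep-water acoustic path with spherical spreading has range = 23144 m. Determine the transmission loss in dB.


87.29 dB


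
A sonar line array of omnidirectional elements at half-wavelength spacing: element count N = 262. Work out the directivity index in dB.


DI = 10*log10(262) = 24.18

24.18 dB


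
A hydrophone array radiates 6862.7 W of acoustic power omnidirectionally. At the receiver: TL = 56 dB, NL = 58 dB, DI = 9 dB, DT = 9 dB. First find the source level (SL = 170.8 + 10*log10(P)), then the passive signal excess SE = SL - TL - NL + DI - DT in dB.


Step 1: SL = 170.8 + 10*log10(6862.7) = 209.16 dB
Step 2: SE = SL - TL - NL + DI - DT = 209.16 - 56 - 58 + 9 - 9 = 95.16

95.16 dB


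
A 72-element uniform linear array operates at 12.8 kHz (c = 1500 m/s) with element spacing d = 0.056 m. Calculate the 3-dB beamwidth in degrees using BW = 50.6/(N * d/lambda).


1.47 deg


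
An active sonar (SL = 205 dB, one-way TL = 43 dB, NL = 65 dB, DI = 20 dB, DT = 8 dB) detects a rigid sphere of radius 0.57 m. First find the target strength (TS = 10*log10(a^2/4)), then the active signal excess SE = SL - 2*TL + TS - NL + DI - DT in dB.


Step 1: TS = 10*log10(0.57^2/4) = -10.9 dB
Step 2: SE = SL - 2*TL + TS - NL + DI - DT = 205 - 2*43 + (-10.9) - 65 + 20 - 8 = 55.1

55.1 dB


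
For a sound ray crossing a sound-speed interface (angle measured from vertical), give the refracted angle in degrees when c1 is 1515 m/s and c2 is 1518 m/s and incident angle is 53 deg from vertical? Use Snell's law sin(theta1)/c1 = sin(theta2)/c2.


sin(theta2) = (c2/c1)*sin(theta1) = (1518/1515)*sin(53 deg) = 0.80022
theta2 = arcsin(0.80022) = 53.15

53.15 deg


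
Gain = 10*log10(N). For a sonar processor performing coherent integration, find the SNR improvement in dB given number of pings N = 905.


Gain = 10*log10(905) = 29.57

29.57 dB


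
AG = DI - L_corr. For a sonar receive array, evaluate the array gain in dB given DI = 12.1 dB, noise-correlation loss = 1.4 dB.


10.7 dB


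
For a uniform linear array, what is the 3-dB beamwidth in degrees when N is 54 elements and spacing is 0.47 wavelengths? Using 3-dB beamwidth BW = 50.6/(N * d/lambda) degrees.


BW = 50.6 / (54 * 0.47) = 50.6 / 25.38 = 1.99

1.99 deg


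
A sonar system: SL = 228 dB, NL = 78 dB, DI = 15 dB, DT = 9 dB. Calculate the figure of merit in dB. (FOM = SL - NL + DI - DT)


FOM = SL - NL + DI - DT = 228 - 78 + 15 - 9 = 156

156 dB


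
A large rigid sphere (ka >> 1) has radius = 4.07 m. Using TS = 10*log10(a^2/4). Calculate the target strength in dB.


TS = 10*log10(4.07^2 / 4) = 10*log10(4.141225) = 6.17

6.17 dB


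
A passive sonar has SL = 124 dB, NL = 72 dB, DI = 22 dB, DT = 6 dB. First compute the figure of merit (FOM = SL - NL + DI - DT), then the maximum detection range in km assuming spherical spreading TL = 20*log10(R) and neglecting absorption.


Step 1: FOM = SL - NL + DI - DT = 124 - 72 + 22 - 6 = 68 dB
Step 2: at max range FOM = TL = 20*log10(R), so R = 10^(68/20) = 2511.89 m = 2.51 km

2.51 km


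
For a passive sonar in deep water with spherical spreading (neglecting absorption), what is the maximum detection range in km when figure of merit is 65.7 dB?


At max range FOM = TL, so 20*log10(R) = 65.7
R = 10^(65.7/20) = 1927.52 m = 1.93 km

1.93 km


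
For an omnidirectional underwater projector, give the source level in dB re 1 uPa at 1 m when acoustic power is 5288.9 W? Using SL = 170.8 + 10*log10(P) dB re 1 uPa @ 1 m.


SL = 170.8 + 10*log10(5288.9) = 170.8 + 37.23 = 208.03

208.03 dB


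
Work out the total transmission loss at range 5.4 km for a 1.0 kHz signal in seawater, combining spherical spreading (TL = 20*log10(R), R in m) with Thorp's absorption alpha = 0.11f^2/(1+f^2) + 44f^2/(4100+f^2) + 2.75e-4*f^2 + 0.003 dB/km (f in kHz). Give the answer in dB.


Step 1 (Thorp): alpha = 0.11*1.0/(1+1.0) + 44*1.0/(4100+1.0) + 2.75e-4*1.0 + 0.003 = 0.069 dB/km
Step 2: TL_spread = 20*log10(5400) = 74.65 dB
Step 3: TL_abs = alpha*R = 0.069 * 5.4 = 0.37 dB
Step 4: TL_total = 74.65 + 0.37 = 75.02

75.02 dB


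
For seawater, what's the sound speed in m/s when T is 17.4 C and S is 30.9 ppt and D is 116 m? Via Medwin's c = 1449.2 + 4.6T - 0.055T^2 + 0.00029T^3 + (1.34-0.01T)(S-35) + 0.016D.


1511.19 m/s


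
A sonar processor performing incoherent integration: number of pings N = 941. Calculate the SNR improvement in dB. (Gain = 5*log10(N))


14.87 dB


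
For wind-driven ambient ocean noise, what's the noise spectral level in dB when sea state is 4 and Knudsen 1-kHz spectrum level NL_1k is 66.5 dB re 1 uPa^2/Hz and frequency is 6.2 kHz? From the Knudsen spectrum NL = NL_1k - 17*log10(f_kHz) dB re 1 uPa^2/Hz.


53.03 dB


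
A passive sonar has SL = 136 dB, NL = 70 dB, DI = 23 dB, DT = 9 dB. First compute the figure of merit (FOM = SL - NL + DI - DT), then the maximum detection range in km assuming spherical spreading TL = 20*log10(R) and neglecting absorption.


Step 1: FOM = SL - NL + DI - DT = 136 - 70 + 23 - 9 = 80 dB
Step 2: at max range FOM = TL = 20*log10(R), so R = 10^(80/20) = 10000.0 m = 10.0 km

10.0 km


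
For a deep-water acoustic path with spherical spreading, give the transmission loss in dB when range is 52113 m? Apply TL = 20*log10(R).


94.34 dB


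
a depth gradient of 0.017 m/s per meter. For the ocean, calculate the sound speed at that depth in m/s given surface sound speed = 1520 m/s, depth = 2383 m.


c = 1520 + 0.017 * 2383 = 1560.511

1560.511 m/s


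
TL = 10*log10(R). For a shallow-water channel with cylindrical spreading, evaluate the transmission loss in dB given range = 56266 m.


TL = 10*log10(56266) = 47.5

47.5 dB


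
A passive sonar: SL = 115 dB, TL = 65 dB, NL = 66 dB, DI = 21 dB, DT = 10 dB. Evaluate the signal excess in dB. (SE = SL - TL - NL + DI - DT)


-5 dB


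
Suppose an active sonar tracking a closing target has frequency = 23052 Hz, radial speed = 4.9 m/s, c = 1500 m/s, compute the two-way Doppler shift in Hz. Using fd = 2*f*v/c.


150.61 Hz


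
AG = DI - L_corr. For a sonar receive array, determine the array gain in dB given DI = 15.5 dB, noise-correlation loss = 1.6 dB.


AG = DI - L_corr = 15.5 - 1.6 = 13.9

13.9 dB


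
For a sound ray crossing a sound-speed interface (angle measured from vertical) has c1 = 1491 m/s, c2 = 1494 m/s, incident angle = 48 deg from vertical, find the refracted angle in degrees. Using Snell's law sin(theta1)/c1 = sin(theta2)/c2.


48.13 deg


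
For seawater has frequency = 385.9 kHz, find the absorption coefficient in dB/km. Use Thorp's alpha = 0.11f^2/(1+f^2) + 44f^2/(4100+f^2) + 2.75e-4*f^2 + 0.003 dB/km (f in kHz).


83.887 dB/km


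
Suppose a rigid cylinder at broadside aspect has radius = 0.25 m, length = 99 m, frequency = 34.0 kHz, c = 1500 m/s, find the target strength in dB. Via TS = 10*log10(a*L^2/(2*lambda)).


lambda = 1500/34000 = 0.04412 m
TS = 10*log10(0.25*99^2/(2*0.04412)) = 44.44

44.44 dB


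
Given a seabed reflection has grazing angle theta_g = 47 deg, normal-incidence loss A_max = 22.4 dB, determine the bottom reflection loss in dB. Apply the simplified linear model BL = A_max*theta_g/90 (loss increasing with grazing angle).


BL = A_max * theta_g / 90 = 22.4 * 47 / 90 = 11.7

11.7 dB


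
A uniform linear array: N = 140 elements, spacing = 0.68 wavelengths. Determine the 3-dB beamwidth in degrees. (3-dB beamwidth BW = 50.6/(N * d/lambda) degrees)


BW = 50.6 / (140 * 0.68) = 50.6 / 95.2 = 0.53

0.53 deg


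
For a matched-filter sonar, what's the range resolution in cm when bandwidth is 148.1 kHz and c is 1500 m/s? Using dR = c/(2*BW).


dR = c/(2*BW) = 1500 / (2 * 148.1e3) = 0.0051 m = 0.51 cm

0.51 cm


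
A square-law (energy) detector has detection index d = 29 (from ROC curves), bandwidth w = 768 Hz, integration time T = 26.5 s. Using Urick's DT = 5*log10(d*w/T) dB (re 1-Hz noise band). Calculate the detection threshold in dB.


DT = 5*log10(d*w/T) = 5*log10(29 * 768 / 26.5) = 5*log10(840.45) = 14.62

14.62 dB


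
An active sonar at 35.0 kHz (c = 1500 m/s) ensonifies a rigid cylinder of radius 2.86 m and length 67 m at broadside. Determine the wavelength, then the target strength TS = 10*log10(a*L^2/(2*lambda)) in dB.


Step 1: lambda = c/f = 1500/35000 = 0.04286 m
Step 2: TS = 10*log10(a*L^2/(2*lambda)) = 10*log10(2.86*67^2/(2*0.04286)) = 51.75

51.75 dB


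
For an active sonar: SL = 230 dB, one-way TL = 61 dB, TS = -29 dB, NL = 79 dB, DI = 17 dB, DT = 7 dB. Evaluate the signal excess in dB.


10 dB


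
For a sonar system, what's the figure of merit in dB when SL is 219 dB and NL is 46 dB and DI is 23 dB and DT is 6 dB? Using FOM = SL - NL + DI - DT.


190 dB


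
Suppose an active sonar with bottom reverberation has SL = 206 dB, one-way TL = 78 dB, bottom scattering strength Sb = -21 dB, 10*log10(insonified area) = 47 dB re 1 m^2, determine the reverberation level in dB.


RL = SL - 2*TL + Sb + 10*log10(A) = 206 - 2*78 + (-21) + 47 = 76

76 dB


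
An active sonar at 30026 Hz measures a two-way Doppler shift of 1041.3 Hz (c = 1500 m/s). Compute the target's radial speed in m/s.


From fd = 2*f*v/c, v = c*fd/(2*f) = 1500 * 1041.3 / (2*30026) = 26.01

26.01 m/s


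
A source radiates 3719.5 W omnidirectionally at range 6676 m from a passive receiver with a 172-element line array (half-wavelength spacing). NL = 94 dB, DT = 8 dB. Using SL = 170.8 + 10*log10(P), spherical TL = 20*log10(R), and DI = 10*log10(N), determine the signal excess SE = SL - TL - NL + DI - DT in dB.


Step 1: SL = 170.8 + 10*log10(3719.5) = 206.5 dB
Step 2: TL = 20*log10(6676) = 76.49 dB
Step 3: DI = 10*log10(172) = 22.36 dB
Step 4: SE = SL - TL - NL + DI - DT = 206.5 - 76.49 - 94 + 22.36 - 8 = 50.37

50.37 dB


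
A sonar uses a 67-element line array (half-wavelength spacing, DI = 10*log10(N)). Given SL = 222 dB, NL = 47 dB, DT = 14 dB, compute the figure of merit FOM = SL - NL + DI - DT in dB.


179.26 dB


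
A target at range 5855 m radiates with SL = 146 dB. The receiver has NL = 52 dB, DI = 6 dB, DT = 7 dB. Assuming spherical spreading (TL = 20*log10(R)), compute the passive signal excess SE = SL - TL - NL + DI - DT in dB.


Step 1: TL = 20*log10(5855) = 75.35 dB
Step 2: SE = 146 - 75.35 - 52 + 6 - 7 = 17.65

17.65 dB


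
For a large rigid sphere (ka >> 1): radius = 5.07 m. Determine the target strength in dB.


TS = 10*log10(5.07^2 / 4) = 10*log10(6.426225) = 8.08

8.08 dB


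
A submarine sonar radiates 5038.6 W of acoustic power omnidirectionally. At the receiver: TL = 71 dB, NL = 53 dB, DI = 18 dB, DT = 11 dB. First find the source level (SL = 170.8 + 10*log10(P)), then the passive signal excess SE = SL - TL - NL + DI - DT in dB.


Step 1: SL = 170.8 + 10*log10(5038.6) = 207.82 dB
Step 2: SE = SL - TL - NL + DI - DT = 207.82 - 71 - 53 + 18 - 11 = 90.82

90.82 dB


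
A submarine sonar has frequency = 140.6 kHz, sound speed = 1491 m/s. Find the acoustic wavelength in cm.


1.06 cm


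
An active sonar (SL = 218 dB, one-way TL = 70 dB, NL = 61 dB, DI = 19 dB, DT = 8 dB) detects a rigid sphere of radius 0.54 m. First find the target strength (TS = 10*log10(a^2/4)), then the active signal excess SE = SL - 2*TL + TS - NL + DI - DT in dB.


Step 1: TS = 10*log10(0.54^2/4) = -11.37 dB
Step 2: SE = SL - 2*TL + TS - NL + DI - DT = 218 - 2*70 + (-11.37) - 61 + 19 - 8 = 16.63

16.63 dB


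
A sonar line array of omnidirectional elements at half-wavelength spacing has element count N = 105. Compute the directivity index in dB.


DI = 10*log10(105) = 20.21

20.21 dB


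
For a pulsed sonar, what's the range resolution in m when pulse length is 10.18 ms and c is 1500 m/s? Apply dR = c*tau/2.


dR = c*tau/2 = 1500 * 10.18e-3 / 2 = 7.635

7.635 m


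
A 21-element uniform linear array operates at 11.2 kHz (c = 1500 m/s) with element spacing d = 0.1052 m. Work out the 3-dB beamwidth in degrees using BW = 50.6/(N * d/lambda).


Step 1: lambda = 1500/11200 = 0.13393 m
Step 2: d/lambda = 0.1052/0.13393 = 0.7855
Step 3: BW = 50.6/(N * d/lambda) = 50.6/(21 * 0.7855) = 3.07

3.07 deg


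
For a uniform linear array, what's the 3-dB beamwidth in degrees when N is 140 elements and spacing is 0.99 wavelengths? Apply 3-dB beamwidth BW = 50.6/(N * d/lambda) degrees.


BW = 50.6 / (140 * 0.99) = 50.6 / 138.6 = 0.37

0.37 deg


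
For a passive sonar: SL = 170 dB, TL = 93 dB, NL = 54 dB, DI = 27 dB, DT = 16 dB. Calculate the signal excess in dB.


34 dB


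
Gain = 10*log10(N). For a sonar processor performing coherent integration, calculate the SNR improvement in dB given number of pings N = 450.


26.53 dB


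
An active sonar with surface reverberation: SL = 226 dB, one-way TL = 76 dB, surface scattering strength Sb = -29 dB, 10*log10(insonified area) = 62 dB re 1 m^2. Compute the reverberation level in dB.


RL = SL - 2*TL + Sb + 10*log10(A) = 226 - 2*76 + (-29) + 62 = 107

107 dB


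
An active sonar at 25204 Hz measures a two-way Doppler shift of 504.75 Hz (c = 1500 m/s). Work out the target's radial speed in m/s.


15.02 m/s


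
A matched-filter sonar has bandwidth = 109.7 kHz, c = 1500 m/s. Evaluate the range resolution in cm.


0.68 cm


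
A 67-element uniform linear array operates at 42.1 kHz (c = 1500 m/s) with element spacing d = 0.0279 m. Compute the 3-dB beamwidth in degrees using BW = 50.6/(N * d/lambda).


Step 1: lambda = 1500/42100 = 0.03563 m
Step 2: d/lambda = 0.0279/0.03563 = 0.783
Step 3: BW = 50.6/(N * d/lambda) = 50.6/(67 * 0.783) = 0.96

0.96 deg


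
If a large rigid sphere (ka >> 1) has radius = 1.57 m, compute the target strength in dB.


TS = 10*log10(1.57^2 / 4) = 10*log10(0.616225) = -2.1

-2.1 dB


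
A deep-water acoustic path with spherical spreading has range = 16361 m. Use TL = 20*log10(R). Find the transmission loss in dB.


TL = 20*log10(16361) = 84.28

84.28 dB


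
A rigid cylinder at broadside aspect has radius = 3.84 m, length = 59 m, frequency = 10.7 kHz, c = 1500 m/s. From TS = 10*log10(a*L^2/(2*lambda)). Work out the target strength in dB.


46.78 dB


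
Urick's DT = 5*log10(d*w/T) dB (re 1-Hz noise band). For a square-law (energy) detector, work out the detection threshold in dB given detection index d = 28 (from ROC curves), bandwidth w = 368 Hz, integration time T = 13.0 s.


DT = 5*log10(d*w/T) = 5*log10(28 * 368 / 13.0) = 5*log10(792.62) = 14.5

14.5 dB


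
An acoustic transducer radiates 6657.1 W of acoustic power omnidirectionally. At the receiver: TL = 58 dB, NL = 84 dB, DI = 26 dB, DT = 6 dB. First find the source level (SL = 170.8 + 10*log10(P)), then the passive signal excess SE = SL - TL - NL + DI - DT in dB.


Step 1: SL = 170.8 + 10*log10(6657.1) = 209.03 dB
Step 2: SE = SL - TL - NL + DI - DT = 209.03 - 58 - 84 + 26 - 6 = 87.03

87.03 dB
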